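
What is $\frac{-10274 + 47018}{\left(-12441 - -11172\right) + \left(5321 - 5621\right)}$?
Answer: $- \frac{12248}{523} \approx -23.419$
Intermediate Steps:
$\frac{-10274 + 47018}{\left(-12441 - -11172\right) + \left(5321 - 5621\right)} = \frac{36744}{\left(-12441 + 11172\right) - 300} = \frac{36744}{-1269 - 300} = \frac{36744}{-1569} = 36744 \left(- \frac{1}{1569}\right) = - \frac{12248}{523}$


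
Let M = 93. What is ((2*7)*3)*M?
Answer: 3906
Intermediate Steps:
((2*7)*3)*M = ((2*7)*3)*93 = (14*3)*93 = 42*93 = 3906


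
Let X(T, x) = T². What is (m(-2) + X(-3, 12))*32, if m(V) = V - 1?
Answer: 192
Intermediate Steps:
m(V) = -1 + V
(m(-2) + X(-3, 12))*32 = ((-1 - 2) + (-3)²)*32 = (-3 + 9)*32 = 6*32 = 192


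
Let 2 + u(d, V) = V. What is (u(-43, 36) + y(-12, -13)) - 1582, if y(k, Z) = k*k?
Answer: -1404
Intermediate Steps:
y(k, Z) = k²
u(d, V) = -2 + V
(u(-43, 36) + y(-12, -13)) - 1582 = ((-2 + 36) + (-12)²) - 1582 = (34 + 144) - 1582 = 178 - 1582 = -1404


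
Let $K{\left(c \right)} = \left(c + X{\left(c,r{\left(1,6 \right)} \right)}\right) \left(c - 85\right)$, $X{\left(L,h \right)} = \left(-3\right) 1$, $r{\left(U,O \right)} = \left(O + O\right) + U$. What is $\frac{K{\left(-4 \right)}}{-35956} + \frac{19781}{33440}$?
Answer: $\frac{1939361}{3377440} \approx 0.57421$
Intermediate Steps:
$r{\left(U,O \right)} = U + 2 O$ ($r{\left(U,O \right)} = 2 O + U = U + 2 O$)
$X{\left(L,h \right)} = -3$
$K{\left(c \right)} = \left(-85 + c\right) \left(-3 + c\right)$ ($K{\left(c \right)} = \left(c - 3\right) \left(c - 85\right) = \left(-3 + c\right) \left(-85 + c\right) = \left(-85 + c\right) \left(-3 + c\right)$)
$\frac{K{\left(-4 \right)}}{-35956} + \frac{19781}{33440} = \frac{255 + \left(-4\right)^{2} - -352}{-35956} + \frac{19781}{33440} = \left(255 + 16 + 352\right) \left(- \frac{1}{35956}\right) + 19781 \cdot \frac{1}{33440} = 623 \left(- \frac{1}{35956}\right) + \frac{19781}{33440} = - \frac{7}{404} + \frac{19781}{33440} = \frac{1939361}{3377440}$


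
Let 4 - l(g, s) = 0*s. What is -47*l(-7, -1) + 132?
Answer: -56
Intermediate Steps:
l(g, s) = 4 (l(g, s) = 4 - 0*s = 4 - 1*0 = 4 + 0 = 4)
-47*l(-7, -1) + 132 = -47*4 + 132 = -188 + 132 = -56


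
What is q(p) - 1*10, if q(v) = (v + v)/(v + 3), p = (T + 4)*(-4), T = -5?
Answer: -62/7 ≈ -8.8571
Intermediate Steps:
p = 4 (p = (-5 + 4)*(-4) = -1*(-4) = 4)
q(v) = 2*v/(3 + v) (q(v) = (2*v)/(3 + v) = 2*v/(3 + v))
q(p) - 1*10 = 2*4/(3 + 4) - 1*10 = 2*4/7 - 10 = 2*4*(⅐) - 10 = 8/7 - 10 = -62/7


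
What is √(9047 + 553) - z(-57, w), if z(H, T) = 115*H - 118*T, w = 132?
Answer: 22131 + 40*√6 ≈ 22229.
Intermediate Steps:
z(H, T) = -118*T + 115*H
√(9047 + 553) - z(-57, w) = √(9047 + 553) - (-118*132 + 115*(-57)) = √9600 - (-15576 - 6555) = 40*√6 - 1*(-22131) = 40*√6 + 22131 = 22131 + 40*√6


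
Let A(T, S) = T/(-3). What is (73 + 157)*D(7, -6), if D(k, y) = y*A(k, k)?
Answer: 3220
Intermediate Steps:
A(T, S) = -T/3 (A(T, S) = T*(-⅓) = -T/3)
D(k, y) = -k*y/3 (D(k, y) = y*(-k/3) = -k*y/3)
(73 + 157)*D(7, -6) = (73 + 157)*(-⅓*7*(-6)) = 230*14 = 3220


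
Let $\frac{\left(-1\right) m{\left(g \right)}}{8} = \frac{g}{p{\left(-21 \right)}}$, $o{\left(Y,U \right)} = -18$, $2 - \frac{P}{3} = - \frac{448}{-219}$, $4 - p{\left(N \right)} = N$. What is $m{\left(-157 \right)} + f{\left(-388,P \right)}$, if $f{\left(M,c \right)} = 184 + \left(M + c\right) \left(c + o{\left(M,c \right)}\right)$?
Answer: $\frac{969062024}{133225} \approx 7273.9$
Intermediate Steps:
$p{\left(N \right)} = 4 - N$
$P = - \frac{10}{73}$ ($P = 6 - 3 \left(- \frac{448}{-219}\right) = 6 - 3 \left(\left(-448\right) \left(- \frac{1}{219}\right)\right) = 6 - \frac{448}{73} = - \frac{10}{73} \approx -0.13699$)
$m{\left(g \right)} = - \frac{8 g}{25}$ ($m{\left(g \right)} = - 8 \frac{g}{4 - -21} = - 8 \frac{g}{4 + 21} = - 8 \frac{g}{25} = - \frac{8 g}{25}$)
$f{\left(M,c \right)} = 184 + \left(-18 + c\right) \left(M + c\right)$ ($f{\left(M,c \right)} = 184 + \left(M + c\right) \left(c - 18\right) = 184 + \left(M + c\right) \left(-18 + c\right) = 184 + \left(-18 + c\right) \left(M + c\right)$)
$m{\left(-157 \right)} + f{\left(-388,P \right)} = \left(- \frac{8}{25}\right) \left(-157\right) - \left(- \frac{527324}{73} - \frac{100}{5329}\right) = \frac{1256}{25} + \left(184 + \frac{100}{5329} + 6984 + \frac{180}{73} + \frac{3880}{73}\right) = \frac{1256}{25} + \frac{38494752}{5329} = \frac{969062024}{133225}$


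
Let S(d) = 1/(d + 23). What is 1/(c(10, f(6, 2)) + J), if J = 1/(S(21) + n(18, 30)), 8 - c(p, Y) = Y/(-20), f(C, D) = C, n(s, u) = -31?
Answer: 13630/112689 ≈ 0.12095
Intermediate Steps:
S(d) = 1/(23 + d)
c(p, Y) = 8 + Y/20 (c(p, Y) = 8 - Y/(-20) = 8 - Y*(-1)/20 = 8 - (-1)*Y/20 = 8 + Y/20)
J = -44/1363 (J = 1/(1/(23 + 21) - 31) = 1/(1/44 - 31) = 1/(-1363/44) = -44/1363 ≈ -0.032282)
1/(c(10, f(6, 2)) + J) = 1/((8 + (1/20)*6) - 44/1363) = 1/((8 + 3/10) - 44/1363) = 1/(83/10 - 44/1363) = 1/(112689/13630) = 13630/112689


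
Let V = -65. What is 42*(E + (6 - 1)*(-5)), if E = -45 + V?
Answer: -5670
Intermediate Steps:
E = -110 (E = -45 - 65 = -110)
42*(E + (6 - 1)*(-5)) = 42*(-110 + (6 - 1)*(-5)) = 42*(-110 + 5*(-5)) = 42*(-110 - 25) = 42*(-135) = -5670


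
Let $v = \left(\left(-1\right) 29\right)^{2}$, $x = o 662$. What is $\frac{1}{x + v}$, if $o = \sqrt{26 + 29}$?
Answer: $- \frac{841}{23396139} + \frac{662 \sqrt{55}}{23396139} \approx 0.0001739$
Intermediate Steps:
$o = \sqrt{55} \approx 7.4162$
$x = 662 \sqrt{55}$ ($x = \sqrt{55} \cdot 662 = 662 \sqrt{55} \approx 4909.5$)
$v = 841$ ($v = \left(-29\right)^{2} = 841$)
$\frac{1}{x + v} = \frac{1}{662 \sqrt{55} + 841} = \frac{1}{841 + 662 \sqrt{55}}$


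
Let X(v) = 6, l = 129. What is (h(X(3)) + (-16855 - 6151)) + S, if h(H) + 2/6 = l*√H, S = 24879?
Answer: 5618/3 + 129*√6 ≈ 2188.7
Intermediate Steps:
h(H) = -⅓ + 129*√H
(h(X(3)) + (-16855 - 6151)) + S = ((-⅓ + 129*√6) + (-16855 - 6151)) + 24879 = ((-⅓ + 129*√6) - 23006) + 24879 = (-69019/3 + 129*√6) + 24879 = 5618/3 + 129*√6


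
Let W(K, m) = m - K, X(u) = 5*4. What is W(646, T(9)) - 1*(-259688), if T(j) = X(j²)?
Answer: 259062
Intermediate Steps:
X(u) = 20
T(j) = 20
W(646, T(9)) - 1*(-259688) = (20 - 1*646) - 1*(-259688) = (20 - 646) + 259688 = -626 + 259688 = 259062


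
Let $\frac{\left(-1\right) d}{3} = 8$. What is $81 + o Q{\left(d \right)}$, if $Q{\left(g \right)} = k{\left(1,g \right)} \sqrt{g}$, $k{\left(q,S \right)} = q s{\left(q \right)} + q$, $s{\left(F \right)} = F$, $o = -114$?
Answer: $81 - 456 i \sqrt{6} \approx 81.0 - 1117.0 i$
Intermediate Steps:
$d = -24$ ($d = \left(-3\right) 8 = -24$)
$k{\left(q,S \right)} = q + q^{2}$ ($k{\left(q,S \right)} = q q + q = q^{2} + q = q + q^{2}$)
$Q{\left(g \right)} = 2 \sqrt{g}$ ($Q{\left(g \right)} = 1 \left(1 + 1\right) \sqrt{g} = 1 \cdot 2 \sqrt{g} = 2 \sqrt{g}$)
$81 + o Q{\left(d \right)} = 81 - 114 \cdot 2 \sqrt{-24} = 81 - 114 \cdot 2 \cdot 2 i \sqrt{6} = 81 - 114 \cdot 4 i \sqrt{6} = 81 - 456 i \sqrt{6}$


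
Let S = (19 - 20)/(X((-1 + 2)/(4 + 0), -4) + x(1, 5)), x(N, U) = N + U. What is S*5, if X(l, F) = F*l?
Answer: -1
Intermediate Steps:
S = -1/5 (S = (19 - 20)/(-4*(-1 + 2)/(4 + 0) + (1 + 5)) = -1/(-4/4 + 6) = -1/(-4*1/4 + 6) = -1/(-1 + 6) = -1/5 ≈ -0.20000)
S*5 = -1/5*5 = -1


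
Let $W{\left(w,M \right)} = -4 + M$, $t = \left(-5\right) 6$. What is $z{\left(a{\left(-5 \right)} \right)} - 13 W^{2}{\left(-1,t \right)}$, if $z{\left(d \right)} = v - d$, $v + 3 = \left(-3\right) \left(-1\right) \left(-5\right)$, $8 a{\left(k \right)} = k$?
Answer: $- \frac{120363}{8} \approx -15045.0$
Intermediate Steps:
$a{\left(k \right)} = \frac{k}{8}$
$t = -30$
$v = -18$ ($v = -3 + \left(-3\right) \left(-1\right) \left(-5\right) = -3 + 3 \left(-5\right) = -3 - 15 = -18$)
$z{\left(d \right)} = -18 - d$
$z{\left(a{\left(-5 \right)} \right)} - 13 W^{2}{\left(-1,t \right)} = \left(-18 - \frac{1}{8} \left(-5\right)\right) - 13 \left(-4 - 30\right)^{2} = \left(-18 - - \frac{5}{8}\right) - 13 \left(-34\right)^{2} = \left(-18 + \frac{5}{8}\right) - 15028 = - \frac{139}{8} - 15028 = - \frac{120363}{8}$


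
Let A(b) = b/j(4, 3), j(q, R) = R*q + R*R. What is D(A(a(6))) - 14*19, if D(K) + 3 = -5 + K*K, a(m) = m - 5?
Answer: -120833/441 ≈ -274.00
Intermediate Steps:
a(m) = -5 + m
j(q, R) = R**2 + R*q (j(q, R) = R*q + R**2 = R**2 + R*q)
A(b) = b/21 (A(b) = b/((3*(3 + 4))) = b/((3*7)) = b/21)
D(K) = -8 + K**2 (D(K) = -3 + (-5 + K*K) = -3 + (-5 + K**2) = -8 + K**2)
D(A(a(6))) - 14*19 = (-8 + ((-5 + 6)/21)**2) - 14*19 = (-8 + ((1/21)*1)**2) - 266 = (-8 + (1/21)**2) - 266 = (-8 + 1/441) - 266 = -3527/441 - 266 = -120833/441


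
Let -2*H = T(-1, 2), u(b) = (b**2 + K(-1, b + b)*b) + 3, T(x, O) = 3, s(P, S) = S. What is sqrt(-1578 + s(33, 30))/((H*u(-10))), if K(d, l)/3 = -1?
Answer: -4*I*sqrt(43)/133 ≈ -0.19722*I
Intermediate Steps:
K(d, l) = -3 (K(d, l) = 3*(-1) = -3)
u(b) = 3 + b**2 - 3*b (u(b) = (b**2 - 3*b) + 3 = 3 + b**2 - 3*b)
H = -3/2 (H = -1/2*3 = -3/2 ≈ -1.5000)
sqrt(-1578 + s(33, 30))/((H*u(-10))) = sqrt(-1578 + 30)/((-3*(3 + (-10)**2 - 3*(-10))/2)) = sqrt(-1548)/((-3*(3 + 100 + 30)/2)) = (6*I*sqrt(43))/((-3/2*133)) = (6*I*sqrt(43))/(-399/2) = (6*I*sqrt(43))*(-2/399) = -4*I*sqrt(43)/133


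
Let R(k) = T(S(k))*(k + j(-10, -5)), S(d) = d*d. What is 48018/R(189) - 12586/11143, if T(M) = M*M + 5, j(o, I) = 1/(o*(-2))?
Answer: -30360683954773978/26879799851445409 ≈ -1.1295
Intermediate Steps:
j(o, I) = -1/(2*o) (j(o, I) = 1/(-2*o) = -1/(2*o))
S(d) = d²
T(M) = 5 + M² (T(M) = M² + 5 = 5 + M²)
R(k) = (5 + k⁴)*(1/20 + k) (R(k) = (5 + (k²)²)*(k - ½/(-10)) = (5 + k⁴)*(k - ½*(-⅒)) = (5 + k⁴)*(k + 1/20) = (5 + k⁴)*(1/20 + k))
48018/R(189) - 12586/11143 = 48018/(((1 + 20*189)*(5 + 189⁴)/20)) - 12586/11143 = 48018/(((1 + 3780)*(5 + 1275989841)/20)) - 12586*1/11143 = 48018/(((1/20)*3781*1275989846)) - 12586/11143 = 48018/(2412258803863/10) - 12586/11143 = 48018*(10/2412258803863) - 12586/11143 = 480180/2412258803863 - 12586/11143 = -30360683954773978/26879799851445409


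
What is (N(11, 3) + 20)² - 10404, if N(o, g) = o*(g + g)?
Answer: -3008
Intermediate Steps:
N(o, g) = 2*g*o (N(o, g) = o*(2*g) = 2*g*o)
(N(11, 3) + 20)² - 10404 = (2*3*11 + 20)² - 10404 = (66 + 20)² - 10404 = 86² - 10404 = 7396 - 10404 = -3008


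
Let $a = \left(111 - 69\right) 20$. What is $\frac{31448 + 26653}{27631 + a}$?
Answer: $\frac{58101}{28471} \approx 2.0407$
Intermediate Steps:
$a = 840$ ($a = 42 \cdot 20 = 840$)
$\frac{31448 + 26653}{27631 + a} = \frac{31448 + 26653}{27631 + 840} = \frac{58101}{28471}$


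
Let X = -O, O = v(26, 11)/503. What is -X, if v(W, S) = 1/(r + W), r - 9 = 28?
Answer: 1/31689 ≈ 3.1557e-5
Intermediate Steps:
r = 37 (r = 9 + 28 = 37)
v(W, S) = 1/(37 + W)
O = 1/31689 (O = 1/((37 + 26)*503) = (1/503)/63 = (1/63)*(1/503) = 1/31689 ≈ 3.1557e-5)
X = -1/31689 (X = -1*1/31689 = -1/31689 ≈ -3.1557e-5)
-X = -1*(-1/31689) = 1/31689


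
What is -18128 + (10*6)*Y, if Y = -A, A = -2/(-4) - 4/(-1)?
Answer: -18398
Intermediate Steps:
A = 9/2 (A = -2*(-¼) - 4*(-1) = ½ + 4 = 9/2 ≈ 4.5000)
Y = -9/2 (Y = -1*9/2 = -9/2 ≈ -4.5000)
-18128 + (10*6)*Y = -18128 + (10*6)*(-9/2) = -18128 + 60*(-9/2) = -18128 - 270 = -18398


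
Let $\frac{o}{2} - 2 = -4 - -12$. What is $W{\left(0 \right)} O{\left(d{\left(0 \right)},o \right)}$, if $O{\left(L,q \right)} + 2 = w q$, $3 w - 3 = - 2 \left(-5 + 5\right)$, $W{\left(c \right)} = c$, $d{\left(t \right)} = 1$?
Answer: $0$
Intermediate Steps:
$o = 20$ ($o = 4 + 2 \left(-4 - -12\right) = 4 + 2 \left(-4 + 12\right) = 4 + 2 \cdot 8 = 4 + 16 = 20$)
$w = 1$ ($w = 1 + \frac{\left(-2\right) \left(-5 + 5\right)}{3} = 1 + \frac{\left(-2\right) 0}{3} = 1 + \frac{1}{3} \cdot 0 = 1 + 0 = 1$)
$O{\left(L,q \right)} = -2 + q$ ($O{\left(L,q \right)} = -2 + 1 q = -2 + q$)
$W{\left(0 \right)} O{\left(d{\left(0 \right)},o \right)} = 0 \left(-2 + 20\right) = 0 \cdot 18 = 0$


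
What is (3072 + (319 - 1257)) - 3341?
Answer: -1207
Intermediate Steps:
(3072 + (319 - 1257)) - 3341 = (3072 - 938) - 3341 = 2134 - 3341 = -1207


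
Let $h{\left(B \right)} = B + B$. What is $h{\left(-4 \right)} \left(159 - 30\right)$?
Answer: $-1032$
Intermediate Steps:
$h{\left(B \right)} = 2 B$
$h{\left(-4 \right)} \left(159 - 30\right) = 2 \left(-4\right) \left(159 - 30\right) = \left(-8\right) 129 = -1032$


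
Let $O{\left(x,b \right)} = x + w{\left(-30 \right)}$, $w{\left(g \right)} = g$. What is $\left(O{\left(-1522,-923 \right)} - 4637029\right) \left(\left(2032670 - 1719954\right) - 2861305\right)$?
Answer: $11821836512209$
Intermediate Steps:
$O{\left(x,b \right)} = -30 + x$ ($O{\left(x,b \right)} = x - 30 = -30 + x$)
$\left(O{\left(-1522,-923 \right)} - 4637029\right) \left(\left(2032670 - 1719954\right) - 2861305\right) = \left(\left(-30 - 1522\right) - 4637029\right) \left(\left(2032670 - 1719954\right) - 2861305\right) = \left(-1552 - 4637029\right) \left(312716 - 2861305\right) = \left(-4638581\right) \left(-2548589\right) = 11821836512209$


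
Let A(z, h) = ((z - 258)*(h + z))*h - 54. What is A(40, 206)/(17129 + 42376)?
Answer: -3682474/19835 ≈ -185.66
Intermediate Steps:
A(z, h) = -54 + h*(-258 + z)*(h + z) (A(z, h) = ((-258 + z)*(h + z))*h - 54 = h*(-258 + z)*(h + z) - 54 = -54 + h*(-258 + z)*(h + z))
A(40, 206)/(17129 + 42376) = (-54 - 258*206**2 + 206*40**2 + 40*206**2 - 258*206*40)/(17129 + 42376) = (-54 - 258*42436 + 206*1600 + 40*42436 - 2125920)/59505 = (-54 - 10948488 + 329600 + 1697440 - 2125920)*(1/59505) = -11047422*1/59505 = -3682474/19835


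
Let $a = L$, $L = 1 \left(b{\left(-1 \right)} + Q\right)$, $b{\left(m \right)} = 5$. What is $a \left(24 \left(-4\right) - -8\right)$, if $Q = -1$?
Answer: $-352$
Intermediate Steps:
$L = 4$ ($L = 1 \left(5 - 1\right) = 1 \cdot 4 = 4$)
$a = 4$
$a \left(24 \left(-4\right) - -8\right) = 4 \left(24 \left(-4\right) - -8\right) = 4 \left(-96 + 8\right) = 4 \left(-88\right) = -352$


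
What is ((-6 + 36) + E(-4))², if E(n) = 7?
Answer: 1369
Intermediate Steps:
((-6 + 36) + E(-4))² = ((-6 + 36) + 7)² = (30 + 7)² = 37² = 1369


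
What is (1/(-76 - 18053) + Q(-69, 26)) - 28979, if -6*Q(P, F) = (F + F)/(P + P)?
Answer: -36249781589/1250901 ≈ -28979.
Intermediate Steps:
Q(P, F) = -F/(6*P) (Q(P, F) = -(F + F)/(6*(P + P)) = -2*F/(6*(2*P)) = -2*F*1/(2*P)/6 = -F/(6*P))
(1/(-76 - 18053) + Q(-69, 26)) - 28979 = (1/(-76 - 18053) - ⅙*26/(-69)) - 28979 = (1/(-18129) - ⅙*26*(-1/69)) - 28979 = (-1/18129 + 13/207) - 28979 = 78490/1250901 - 28979 = -36249781589/1250901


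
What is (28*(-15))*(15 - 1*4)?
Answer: -4620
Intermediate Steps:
(28*(-15))*(15 - 1*4) = -420*(15 - 4) = -420*11 = -4620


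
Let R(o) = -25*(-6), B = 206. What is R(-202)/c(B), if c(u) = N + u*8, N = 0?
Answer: 75/824 ≈ 0.091019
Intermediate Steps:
R(o) = 150
c(u) = 8*u (c(u) = 0 + u*8 = 0 + 8*u = 8*u)
R(-202)/c(B) = 150/((8*206)) = 150/1648 = 150*(1/1648) = 75/824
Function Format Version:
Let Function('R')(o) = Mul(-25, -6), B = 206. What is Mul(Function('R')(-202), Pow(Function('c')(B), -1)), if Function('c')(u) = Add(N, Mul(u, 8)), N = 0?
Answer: Rational(75, 824) ≈ 0.091019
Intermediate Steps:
Function('R')(o) = 150
Function('c')(u) = Mul(8, u) (Function('c')(u) = Add(0, Mul(u, 8)) = Add(0, Mul(8, u)) = Mul(8, u))
Mul(Function('R')(-202), Pow(Function('c')(B), -1)) = Mul(150, Pow(Mul(8, 206), -1)) = Mul(150, Pow(1648, -1)) = Mul(150, Rational(1, 1648)) = Rational(75, 824)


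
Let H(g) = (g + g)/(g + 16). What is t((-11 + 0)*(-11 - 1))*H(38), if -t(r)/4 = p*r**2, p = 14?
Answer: -4119808/3 ≈ -1.3733e+6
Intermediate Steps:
t(r) = -56*r**2
H(g) = 2*g/(16 + g) (H(g) = (2*g)/(16 + g) = 2*g/(16 + g))
t((-11 + 0)*(-11 - 1))*H(38) = (-56*(-11 + 0)**2*(-11 - 1)**2)*(2*38/(16 + 38)) = (-56*(-11*(-12))**2)*(2*38/54) = (-56*132**2)*(2*38*(1/54)) = -56*17424*(38/27) = -975744*38/27 = -4119808/3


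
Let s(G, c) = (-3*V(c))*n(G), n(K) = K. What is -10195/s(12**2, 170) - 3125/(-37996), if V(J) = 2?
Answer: 97517305/8207136 ≈ 11.882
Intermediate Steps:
s(G, c) = -6*G (s(G, c) = (-3*2)*G = -6*G)
-10195/s(12**2, 170) - 3125/(-37996) = -10195/((-6*12**2)) - 3125/(-37996) = -10195/((-6*144)) - 3125*(-1/37996) = -10195/(-864) + 3125/37996 = -10195*(-1/864) + 3125/37996 = 10195/864 + 3125/37996 = 97517305/8207136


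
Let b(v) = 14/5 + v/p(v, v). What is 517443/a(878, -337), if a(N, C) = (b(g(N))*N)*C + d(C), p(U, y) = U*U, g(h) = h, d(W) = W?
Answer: -2587215/4145774 ≈ -0.62406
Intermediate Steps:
p(U, y) = U²
b(v) = 14/5 + 1/v (b(v) = 14/5 + v/(v²) = 14*(⅕) + v/v² = 14/5 + 1/v)
a(N, C) = C + C*N*(14/5 + 1/N) (a(N, C) = ((14/5 + 1/N)*N)*C + C = (N*(14/5 + 1/N))*C + C = C*N*(14/5 + 1/N) + C = C + C*N*(14/5 + 1/N))
517443/a(878, -337) = 517443/(((⅖)*(-337)*(5 + 7*878))) = 517443/(((⅖)*(-337)*(5 + 6146))) = 517443/(((⅖)*(-337)*6151)) = 517443/(-4145774/5) = 517443*(-5/4145774) = -2587215/4145774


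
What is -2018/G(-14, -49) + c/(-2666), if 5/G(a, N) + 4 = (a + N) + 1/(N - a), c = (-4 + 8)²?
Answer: 6310724524/233275 ≈ 27053.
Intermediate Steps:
c = 16 (c = 4² = 16)
G(a, N) = 5/(-4 + N + a + 1/(N - a)) (G(a, N) = 5/(-4 + ((a + N) + 1/(N - a))) = 5/(-4 + ((N + a) + 1/(N - a))) = 5/(-4 + (N + a + 1/(N - a))) = 5/(-4 + N + a + 1/(N - a)))
-2018/G(-14, -49) + c/(-2666) = -2018*(1 + (-49)² - 1*(-14)² - 4*(-49) + 4*(-14))/(5*(-49 - 1*(-14))) + 16/(-2666) = -2018*(1 + 2401 - 1*196 + 196 - 56)/(5*(-49 + 14)) + 16*(-1/2666) = -2018/(5*(-35)/(1 + 2401 - 196 + 196 - 56)) - 8/1333 = -2018/(5*(-35)/2346) - 8/1333 = -2018/(5*(1/2346)*(-35)) - 8/1333 = -2018/(-175/2346) - 8/1333 = -2018*(-2346/175) - 8/1333 = 4734228/175 - 8/1333 = 6310724524/233275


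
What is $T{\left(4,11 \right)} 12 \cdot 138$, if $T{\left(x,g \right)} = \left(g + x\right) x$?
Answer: $99360$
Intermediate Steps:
$T{\left(x,g \right)} = x \left(g + x\right)$
$T{\left(4,11 \right)} 12 \cdot 138 = 4 \left(11 + 4\right) 12 \cdot 138 = 4 \cdot 15 \cdot 1656 = 60 \cdot 1656 = 99360$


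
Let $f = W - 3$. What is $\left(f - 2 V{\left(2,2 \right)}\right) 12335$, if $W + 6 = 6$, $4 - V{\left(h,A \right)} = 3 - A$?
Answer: $-111015$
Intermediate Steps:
$V{\left(h,A \right)} = 1 + A$ ($V{\left(h,A \right)} = 4 - \left(3 - A\right) = 4 + \left(-3 + A\right) = 1 + A$)
$W = 0$ ($W = -6 + 6 = 0$)
$f = -3$ ($f = 0 - 3 = -3$)
$\left(f - 2 V{\left(2,2 \right)}\right) 12335 = \left(-3 - 2 \left(1 + 2\right)\right) 12335 = \left(-3 - 6\right) 12335 = \left(-9\right) 12335 = -111015$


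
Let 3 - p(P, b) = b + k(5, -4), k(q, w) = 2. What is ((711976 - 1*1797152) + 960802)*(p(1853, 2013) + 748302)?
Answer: -92819072460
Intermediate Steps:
p(P, b) = 1 - b (p(P, b) = 3 - (b + 2) = 3 - (2 + b) = 3 + (-2 - b) = 1 - b)
((711976 - 1*1797152) + 960802)*(p(1853, 2013) + 748302) = ((711976 - 1*1797152) + 960802)*((1 - 1*2013) + 748302) = ((711976 - 1797152) + 960802)*((1 - 2013) + 748302) = (-1085176 + 960802)*(-2012 + 748302) = -124374*746290 = -92819072460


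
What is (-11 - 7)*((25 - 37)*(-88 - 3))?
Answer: -19656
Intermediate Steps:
(-11 - 7)*((25 - 37)*(-88 - 3)) = -(-216)*(-91) = -18*1092 = -19656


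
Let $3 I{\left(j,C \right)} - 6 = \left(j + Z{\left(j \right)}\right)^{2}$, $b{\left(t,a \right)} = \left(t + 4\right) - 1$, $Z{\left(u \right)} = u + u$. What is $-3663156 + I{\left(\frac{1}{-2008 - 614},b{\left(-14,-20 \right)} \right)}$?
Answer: $- \frac{8394586274711}{2291628} \approx -3.6632 \cdot 10^{6}$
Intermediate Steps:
$Z{\left(u \right)} = 2 u$
$b{\left(t,a \right)} = 3 + t$ ($b{\left(t,a \right)} = \left(4 + t\right) - 1 = 3 + t$)
$I{\left(j,C \right)} = 2 + 3 j^{2}$ ($I{\left(j,C \right)} = 2 + \frac{\left(j + 2 j\right)^{2}}{3} = 2 + \frac{\left(3 j\right)^{2}}{3} = 2 + \frac{9 j^{2}}{3} = 2 + 3 j^{2}$)
$-3663156 + I{\left(\frac{1}{-2008 - 614},b{\left(-14,-20 \right)} \right)} = -3663156 + \left(2 + 3 \left(\frac{1}{-2008 - 614}\right)^{2}\right) = -3663156 + \left(2 + 3 \left(\frac{1}{-2622}\right)^{2}\right) = -3663156 + \left(2 + 3 \left(- \frac{1}{2622}\right)^{2}\right) = -3663156 + \left(2 + 3 \cdot \frac{1}{6874884}\right) = -3663156 + \left(2 + \frac{1}{2291628}\right) = -3663156 + \frac{4583257}{2291628} = - \frac{8394586274711}{2291628}$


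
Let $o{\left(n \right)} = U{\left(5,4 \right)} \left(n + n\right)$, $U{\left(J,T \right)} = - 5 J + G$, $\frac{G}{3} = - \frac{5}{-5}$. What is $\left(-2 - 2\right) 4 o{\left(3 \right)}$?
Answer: $2112$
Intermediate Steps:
$G = 3$ ($G = 3 \left(- \frac{5}{-5}\right) = 3 \left(\left(-5\right) \left(- \frac{1}{5}\right)\right) = 3 \cdot 1 = 3$)
$U{\left(J,T \right)} = 3 - 5 J$ ($U{\left(J,T \right)} = - 5 J + 3 = 3 - 5 J$)
$o{\left(n \right)} = - 44 n$ ($o{\left(n \right)} = \left(3 - 25\right) \left(n + n\right) = \left(3 - 25\right) 2 n = - 22 \cdot 2 n = - 44 n$)
$\left(-2 - 2\right) 4 o{\left(3 \right)} = \left(-2 - 2\right) 4 \left(\left(-44\right) 3\right) = \left(-4\right) 4 \left(-132\right) = \left(-16\right) \left(-132\right) = 2112$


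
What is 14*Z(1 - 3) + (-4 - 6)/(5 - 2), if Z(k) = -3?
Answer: -136/3 ≈ -45.333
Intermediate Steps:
14*Z(1 - 3) + (-4 - 6)/(5 - 2) = 14*(-3) + (-4 - 6)/(5 - 2) = -42 - 10/3 = -136/3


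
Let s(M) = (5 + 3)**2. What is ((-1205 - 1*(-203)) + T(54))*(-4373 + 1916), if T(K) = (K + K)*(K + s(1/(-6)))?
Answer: -28850094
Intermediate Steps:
s(M) = 64 (s(M) = 8**2 = 64)
T(K) = 2*K*(64 + K) (T(K) = (K + K)*(K + 64) = (2*K)*(64 + K) = 2*K*(64 + K))
((-1205 - 1*(-203)) + T(54))*(-4373 + 1916) = ((-1205 - 1*(-203)) + 2*54*(64 + 54))*(-4373 + 1916) = ((-1205 + 203) + 2*54*118)*(-2457) = (-1002 + 12744)*(-2457) = 11742*(-2457) = -28850094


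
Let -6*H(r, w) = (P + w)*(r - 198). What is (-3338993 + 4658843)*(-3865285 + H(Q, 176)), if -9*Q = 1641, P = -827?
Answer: -5156061557325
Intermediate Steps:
Q = -547/3 (Q = -⅑*1641 = -547/3 ≈ -182.33)
H(r, w) = -(-827 + w)*(-198 + r)/6 (H(r, w) = -(-827 + w)*(r - 198)/6 = -(-827 + w)*(-198 + r)/6)
(-3338993 + 4658843)*(-3865285 + H(Q, 176)) = (-3338993 + 4658843)*(-3865285 + (-27291 + 33*176 + (827/6)*(-547/3) - ⅙*(-547/3)*176)) = 1319850*(-3865285 + (-27291 + 5808 - 452369/18 + 48136/9)) = 1319850*(-3865285 - 247597/6) = 1319850*(-23439307/6) = -5156061557325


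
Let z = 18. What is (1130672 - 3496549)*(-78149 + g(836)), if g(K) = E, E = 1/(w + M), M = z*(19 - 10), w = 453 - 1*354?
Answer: 48256528190776/261 ≈ 1.8489e+11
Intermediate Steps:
w = 99 (w = 453 - 354 = 99)
M = 162 (M = 18*(19 - 10) = 18*9 = 162)
E = 1/261 (E = 1/(99 + 162) = 1/261 ≈ 0.0038314)
g(K) = 1/261
(1130672 - 3496549)*(-78149 + g(836)) = (1130672 - 3496549)*(-78149 + 1/261) = -2365877*(-20396888/261) = 48256528190776/261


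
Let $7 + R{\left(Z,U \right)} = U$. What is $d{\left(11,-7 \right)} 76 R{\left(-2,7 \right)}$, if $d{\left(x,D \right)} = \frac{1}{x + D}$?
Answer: $0$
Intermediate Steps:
$d{\left(x,D \right)} = \frac{1}{D + x}$
$R{\left(Z,U \right)} = -7 + U$
$d{\left(11,-7 \right)} 76 R{\left(-2,7 \right)} = \frac{1}{-7 + 11} \cdot 76 \left(-7 + 7\right) = \frac{1}{4} \cdot 76 \cdot 0 = 19 \cdot 0 = 0$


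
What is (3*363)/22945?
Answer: 1089/22945 ≈ 0.047461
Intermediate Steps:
(3*363)/22945 = 1089*(1/22945) = 1089/22945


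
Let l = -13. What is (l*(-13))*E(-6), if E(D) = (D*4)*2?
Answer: -8112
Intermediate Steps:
E(D) = 8*D (E(D) = (4*D)*2 = 8*D)
(l*(-13))*E(-6) = (-13*(-13))*(8*(-6)) = 169*(-48) = -8112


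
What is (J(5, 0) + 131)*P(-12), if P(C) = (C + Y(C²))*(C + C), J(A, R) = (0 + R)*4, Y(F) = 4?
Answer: 25152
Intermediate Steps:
J(A, R) = 4*R (J(A, R) = R*4 = 4*R)
P(C) = 2*C*(4 + C) (P(C) = (C + 4)*(C + C) = (4 + C)*(2*C) = 2*C*(4 + C))
(J(5, 0) + 131)*P(-12) = (4*0 + 131)*(2*(-12)*(4 - 12)) = (0 + 131)*(2*(-12)*(-8)) = 131*192 = 25152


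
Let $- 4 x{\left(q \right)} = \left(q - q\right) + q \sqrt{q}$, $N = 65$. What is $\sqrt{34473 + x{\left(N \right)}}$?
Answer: $\frac{\sqrt{137892 - 65 \sqrt{65}}}{2} \approx 185.32$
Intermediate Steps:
$x{\left(q \right)} = - \frac{q^{\frac{3}{2}}}{4}$ ($x{\left(q \right)} = - \frac{\left(q - q\right) + q \sqrt{q}}{4} = - \frac{0 + q^{\frac{3}{2}}}{4} = - \frac{q^{\frac{3}{2}}}{4}$)
$\sqrt{34473 + x{\left(N \right)}} = \sqrt{34473 - \frac{65^{\frac{3}{2}}}{4}} = \sqrt{34473 - \frac{65 \sqrt{65}}{4}}$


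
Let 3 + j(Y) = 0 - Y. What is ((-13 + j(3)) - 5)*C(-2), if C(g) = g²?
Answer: -96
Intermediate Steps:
j(Y) = -3 - Y (j(Y) = -3 + (0 - Y) = -3 - Y)
((-13 + j(3)) - 5)*C(-2) = ((-13 + (-3 - 1*3)) - 5)*(-2)² = ((-13 + (-3 - 3)) - 5)*4 = ((-13 - 6) - 5)*4 = (-19 - 5)*4 = -24*4 = -96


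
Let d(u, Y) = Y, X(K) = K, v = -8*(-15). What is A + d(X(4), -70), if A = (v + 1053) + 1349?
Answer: 2452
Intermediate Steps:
v = 120
A = 2522 (A = (120 + 1053) + 1349 = 1173 + 1349 = 2522)
A + d(X(4), -70) = 2522 - 70 = 2452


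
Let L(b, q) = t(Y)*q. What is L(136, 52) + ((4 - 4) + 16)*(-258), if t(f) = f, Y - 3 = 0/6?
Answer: -3972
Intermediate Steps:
Y = 3 (Y = 3 + 0/6 = 3 + 0*(1/6) = 3 + 0 = 3)
L(b, q) = 3*q
L(136, 52) + ((4 - 4) + 16)*(-258) = 3*52 + ((4 - 4) + 16)*(-258) = 156 + (0 + 16)*(-258) = 156 + 16*(-258) = 156 - 4128 = -3972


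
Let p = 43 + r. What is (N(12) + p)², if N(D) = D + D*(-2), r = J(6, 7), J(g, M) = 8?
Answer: 1521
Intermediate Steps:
r = 8
N(D) = -D (N(D) = D - 2*D = -D)
p = 51 (p = 43 + 8 = 51)
(N(12) + p)² = (-1*12 + 51)² = (-12 + 51)² = 39² = 1521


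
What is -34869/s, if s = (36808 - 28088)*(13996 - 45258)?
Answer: 34869/272604640 ≈ 0.00012791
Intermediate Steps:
s = -272604640 (s = 8720*(-31262) = -272604640)
-34869/s = -34869/(-272604640) = -34869*(-1/272604640) = 34869/272604640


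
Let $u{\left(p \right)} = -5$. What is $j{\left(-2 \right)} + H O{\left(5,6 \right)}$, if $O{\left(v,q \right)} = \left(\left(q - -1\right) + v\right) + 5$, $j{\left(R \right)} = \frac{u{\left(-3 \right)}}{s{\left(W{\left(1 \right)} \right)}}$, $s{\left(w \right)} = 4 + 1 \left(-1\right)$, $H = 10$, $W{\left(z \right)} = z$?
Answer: $\frac{505}{3} \approx 168.33$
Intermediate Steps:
$s{\left(w \right)} = 3$ ($s{\left(w \right)} = 4 - 1 = 3$)
$j{\left(R \right)} = - \frac{5}{3}$
$O{\left(v,q \right)} = 6 + q + v$ ($O{\left(v,q \right)} = \left(\left(q + 1\right) + v\right) + 5 = \left(\left(1 + q\right) + v\right) + 5 = \left(1 + q + v\right) + 5 = 6 + q + v$)
$j{\left(-2 \right)} + H O{\left(5,6 \right)} = - \frac{5}{3} + 10 \left(6 + 6 + 5\right) = - \frac{5}{3} + 10 \cdot 17 = - \frac{5}{3} + 170 = \frac{505}{3}$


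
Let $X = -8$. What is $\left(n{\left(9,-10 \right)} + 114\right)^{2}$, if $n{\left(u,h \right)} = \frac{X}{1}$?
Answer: $11236$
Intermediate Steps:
$n{\left(u,h \right)} = -8$ ($n{\left(u,h \right)} = - \frac{8}{1} = \left(-8\right) 1 = -8$)
$\left(n{\left(9,-10 \right)} + 114\right)^{2} = \left(-8 + 114\right)^{2} = 106^{2} = 11236$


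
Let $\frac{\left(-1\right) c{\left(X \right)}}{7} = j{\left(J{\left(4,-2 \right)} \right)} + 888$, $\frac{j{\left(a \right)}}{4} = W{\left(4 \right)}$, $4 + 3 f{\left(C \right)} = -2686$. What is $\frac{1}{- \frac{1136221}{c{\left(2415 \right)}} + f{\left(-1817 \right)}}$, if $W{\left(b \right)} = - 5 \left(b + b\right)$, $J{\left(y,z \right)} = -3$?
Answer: $- \frac{15288}{10299577} \approx -0.0014843$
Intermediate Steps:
$f{\left(C \right)} = - \frac{2690}{3}$ ($f{\left(C \right)} = - \frac{4}{3} + \frac{1}{3} \left(-2686\right) = - \frac{4}{3} - \frac{2686}{3} = - \frac{2690}{3}$)
$W{\left(b \right)} = - 10 b$ ($W{\left(b \right)} = - 5 \cdot 2 b = - 10 b$)
$j{\left(a \right)} = -160$ ($j{\left(a \right)} = 4 \left(\left(-10\right) 4\right) = 4 \left(-40\right) = -160$)
$c{\left(X \right)} = -5096$ ($c{\left(X \right)} = - 7 \left(-160 + 888\right) = \left(-7\right) 728 = -5096$)
$\frac{1}{- \frac{1136221}{c{\left(2415 \right)}} + f{\left(-1817 \right)}} = \frac{1}{- \frac{1136221}{-5096} - \frac{2690}{3}} = \frac{1}{\left(-1136221\right) \left(- \frac{1}{5096}\right) - \frac{2690}{3}} = \frac{1}{\frac{1136221}{5096} - \frac{2690}{3}} = \frac{1}{- \frac{10299577}{15288}} = - \frac{15288}{10299577}$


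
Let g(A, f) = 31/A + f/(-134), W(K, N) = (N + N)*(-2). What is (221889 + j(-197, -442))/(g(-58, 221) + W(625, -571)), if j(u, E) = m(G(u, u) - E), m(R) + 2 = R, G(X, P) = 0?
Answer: 431985247/4433569 ≈ 97.435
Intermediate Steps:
m(R) = -2 + R
j(u, E) = -2 - E (j(u, E) = -2 + (0 - E) = -2 - E)
W(K, N) = -4*N (W(K, N) = (2*N)*(-2) = -4*N)
g(A, f) = 31/A - f/134 (g(A, f) = 31/A + f*(-1/134) = 31/A - f/134)
(221889 + j(-197, -442))/(g(-58, 221) + W(625, -571)) = (221889 + (-2 - 1*(-442)))/((31/(-58) - 1/134*221) - 4*(-571)) = (221889 + (-2 + 442))/((31*(-1/58) - 221/134) + 2284) = (221889 + 440)/((-31/58 - 221/134) + 2284) = 222329/(-4243/1943 + 2284) = 222329/(4433569/1943) = 222329*(1943/4433569) = 431985247/4433569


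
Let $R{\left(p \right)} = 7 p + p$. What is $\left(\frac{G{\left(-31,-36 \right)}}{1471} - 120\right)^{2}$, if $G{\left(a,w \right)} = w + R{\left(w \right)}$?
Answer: $\frac{31273800336}{2163841} \approx 14453.0$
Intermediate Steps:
$R{\left(p \right)} = 8 p$
$G{\left(a,w \right)} = 9 w$ ($G{\left(a,w \right)} = w + 8 w = 9 w$)
$\left(\frac{G{\left(-31,-36 \right)}}{1471} - 120\right)^{2} = \left(\frac{9 \left(-36\right)}{1471} - 120\right)^{2} = \left(\left(-324\right) \frac{1}{1471} - 120\right)^{2} = \left(- \frac{324}{1471} - 120\right)^{2} = \left(- \frac{176844}{1471}\right)^{2} = \frac{31273800336}{2163841}$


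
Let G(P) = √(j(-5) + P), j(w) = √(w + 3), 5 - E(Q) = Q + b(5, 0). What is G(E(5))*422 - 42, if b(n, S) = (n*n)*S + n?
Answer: -42 + 422*√(-5 + I*√2) ≈ 90.158 + 952.83*I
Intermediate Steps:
b(n, S) = n + S*n² (b(n, S) = n²*S + n = S*n² + n = n + S*n²)
E(Q) = -Q (E(Q) = 5 - (Q + 5*(1 + 0*5)) = 5 - (Q + 5*(1 + 0)) = 5 - (Q + 5*1) = 5 - (Q + 5) = 5 - (5 + Q) = 5 + (-5 - Q) = -Q)
j(w) = √(3 + w)
G(P) = √(P + I*√2) (G(P) = √(√(3 - 5) + P) = √(√(-2) + P) = √(I*√2 + P) = √(P + I*√2))
G(E(5))*422 - 42 = √(-1*5 + I*√2)*422 - 42 = √(-5 + I*√2)*422 - 42 = 422*√(-5 + I*√2) - 42 = -42 + 422*√(-5 + I*√2)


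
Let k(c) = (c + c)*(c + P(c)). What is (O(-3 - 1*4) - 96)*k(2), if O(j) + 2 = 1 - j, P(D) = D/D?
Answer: -1080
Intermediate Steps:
P(D) = 1
O(j) = -1 - j (O(j) = -2 + (1 - j) = -1 - j)
k(c) = 2*c*(1 + c) (k(c) = (c + c)*(c + 1) = (2*c)*(1 + c) = 2*c*(1 + c))
(O(-3 - 1*4) - 96)*k(2) = ((-1 - (-3 - 1*4)) - 96)*(2*2*(1 + 2)) = ((-1 - (-3 - 4)) - 96)*(2*2*3) = ((-1 - 1*(-7)) - 96)*12 = ((-1 + 7) - 96)*12 = (6 - 96)*12 = -90*12 = -1080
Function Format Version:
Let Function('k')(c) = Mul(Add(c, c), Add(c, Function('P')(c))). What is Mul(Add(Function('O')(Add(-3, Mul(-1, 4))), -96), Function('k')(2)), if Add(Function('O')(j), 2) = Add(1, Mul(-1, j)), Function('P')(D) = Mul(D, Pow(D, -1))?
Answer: -1080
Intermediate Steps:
Function('P')(D) = 1
Function('O')(j) = Add(-1, Mul(-1, j)) (Function('O')(j) = Add(-2, Add(1, Mul(-1, j))) = Add(-1, Mul(-1, j)))
Function('k')(c) = Mul(2, c, Add(1, c)) (Function('k')(c) = Mul(Add(c, c), Add(c, 1)) = Mul(Mul(2, c), Add(1, c)) = Mul(2, c, Add(1, c)))
Mul(Add(Function('O')(Add(-3, Mul(-1, 4))), -96), Function('k')(2)) = Mul(Add(Add(-1, Mul(-1, Add(-3, Mul(-1, 4)))), -96), Mul(2, 2, Add(1, 2))) = Mul(Add(Add(-1, Mul(-1, Add(-3, -4))), -96), Mul(2, 2, 3)) = Mul(Add(Add(-1, Mul(-1, -7)), -96), 12) = Mul(Add(Add(-1, 7), -96), 12) = Mul(Add(6, -96), 12) = Mul(-90, 12) = -1080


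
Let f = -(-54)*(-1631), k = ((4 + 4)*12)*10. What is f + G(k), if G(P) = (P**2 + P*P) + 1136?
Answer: 1756262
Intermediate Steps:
k = 960 (k = (8*12)*10 = 96*10 = 960)
f = -88074 (f = -1*88074 = -88074)
G(P) = 1136 + 2*P**2 (G(P) = (P**2 + P**2) + 1136 = 2*P**2 + 1136 = 1136 + 2*P**2)
f + G(k) = -88074 + (1136 + 2*960**2) = -88074 + (1136 + 2*921600) = -88074 + (1136 + 1843200) = -88074 + 1844336 = 1756262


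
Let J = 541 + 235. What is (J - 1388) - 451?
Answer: -1063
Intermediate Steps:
J = 776
(J - 1388) - 451 = (776 - 1388) - 451 = -612 - 451 = -1063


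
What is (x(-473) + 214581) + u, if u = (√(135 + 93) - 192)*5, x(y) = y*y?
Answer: 437350 + 10*√57 ≈ 4.3743e+5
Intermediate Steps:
x(y) = y²
u = -960 + 10*√57 (u = (√228 - 192)*5 = (2*√57 - 192)*5 = (-192 + 2*√57)*5 = -960 + 10*√57 ≈ -884.50)
(x(-473) + 214581) + u = ((-473)² + 214581) + (-960 + 10*√57) = (223729 + 214581) + (-960 + 10*√57) = 438310 + (-960 + 10*√57) = 437350 + 10*√57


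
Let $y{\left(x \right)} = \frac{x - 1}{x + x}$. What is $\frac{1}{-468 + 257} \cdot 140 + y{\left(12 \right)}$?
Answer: $- \frac{1039}{5064} \approx -0.20517$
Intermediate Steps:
$y{\left(x \right)} = \frac{-1 + x}{2 x}$
$\frac{1}{-468 + 257} \cdot 140 + y{\left(12 \right)} = \frac{1}{-468 + 257} \cdot 140 + \frac{-1 + 12}{2 \cdot 12} = \frac{1}{-211} \cdot 140 + \frac{1}{2} \cdot \frac{1}{12} \cdot 11 = \left(- \frac{1}{211}\right) 140 + \frac{11}{24} = - \frac{140}{211} + \frac{11}{24} = - \frac{1039}{5064}$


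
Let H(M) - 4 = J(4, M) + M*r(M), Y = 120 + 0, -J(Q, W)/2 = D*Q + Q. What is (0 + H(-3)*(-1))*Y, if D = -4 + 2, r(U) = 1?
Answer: -1080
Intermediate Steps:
D = -2
J(Q, W) = 2*Q (J(Q, W) = -2*(-2*Q + Q) = -(-2)*Q = 2*Q)
Y = 120
H(M) = 12 + M (H(M) = 4 + (2*4 + M*1) = 4 + (8 + M) = 12 + M)
(0 + H(-3)*(-1))*Y = (0 + (12 - 3)*(-1))*120 = (0 + 9*(-1))*120 = (0 - 9)*120 = -9*120 = -1080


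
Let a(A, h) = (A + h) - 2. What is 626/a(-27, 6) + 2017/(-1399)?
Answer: -922165/32177 ≈ -28.659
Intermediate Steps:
a(A, h) = -2 + A + h
626/a(-27, 6) + 2017/(-1399) = 626/(-2 - 27 + 6) + 2017/(-1399) = 626/(-23) + 2017*(-1/1399) = 626*(-1/23) - 2017/1399 = -626/23 - 2017/1399 = -922165/32177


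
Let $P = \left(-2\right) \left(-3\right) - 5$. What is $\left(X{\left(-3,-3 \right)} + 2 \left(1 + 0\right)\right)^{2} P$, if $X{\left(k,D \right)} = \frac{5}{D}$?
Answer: $\frac{1}{9} \approx 0.11111$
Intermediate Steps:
$P = 1$ ($P = 6 - 5 = 1$)
$\left(X{\left(-3,-3 \right)} + 2 \left(1 + 0\right)\right)^{2} P = \left(\frac{5}{-3} + 2 \left(1 + 0\right)\right)^{2} \cdot 1 = \left(5 \left(- \frac{1}{3}\right) + 2 \cdot 1\right)^{2} \cdot 1 = \left(- \frac{5}{3} + 2\right)^{2} \cdot 1 = \left(\frac{1}{3}\right)^{2} \cdot 1 = \frac{1}{9} \cdot 1 = \frac{1}{9}$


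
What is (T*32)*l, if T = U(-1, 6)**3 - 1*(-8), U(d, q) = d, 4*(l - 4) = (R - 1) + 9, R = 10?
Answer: 1904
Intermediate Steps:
l = 17/2 (l = 4 + ((10 - 1) + 9)/4 = 4 + (9 + 9)/4 = 4 + (1/4)*18 = 4 + 9/2 = 17/2 ≈ 8.5000)
T = 7 (T = (-1)**3 - 1*(-8) = -1 + 8 = 7)
(T*32)*l = (7*32)*(17/2) = 224*(17/2) = 1904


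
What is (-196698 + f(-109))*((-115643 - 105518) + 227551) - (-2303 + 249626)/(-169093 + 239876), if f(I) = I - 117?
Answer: -89069389081203/70783 ≈ -1.2583e+9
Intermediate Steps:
f(I) = -117 + I
(-196698 + f(-109))*((-115643 - 105518) + 227551) - (-2303 + 249626)/(-169093 + 239876) = (-196698 + (-117 - 109))*((-115643 - 105518) + 227551) - (-2303 + 249626)/(-169093 + 239876) = (-196698 - 226)*(-221161 + 227551) - 247323/70783 = -196924*6390 - 247323/70783 = -1258344360 - 1*247323/70783 = -1258344360 - 247323/70783 = -89069389081203/70783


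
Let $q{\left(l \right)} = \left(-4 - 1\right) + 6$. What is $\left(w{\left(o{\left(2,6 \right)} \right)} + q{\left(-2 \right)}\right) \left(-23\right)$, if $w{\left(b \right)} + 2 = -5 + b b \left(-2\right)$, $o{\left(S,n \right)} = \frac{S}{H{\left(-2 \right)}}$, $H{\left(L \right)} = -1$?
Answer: $322$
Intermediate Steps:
$q{\left(l \right)} = 1$ ($q{\left(l \right)} = -5 + 6 = 1$)
$o{\left(S,n \right)} = - S$ ($o{\left(S,n \right)} = \frac{S}{-1} = S \left(-1\right) = - S$)
$w{\left(b \right)} = -7 - 2 b^{2}$ ($w{\left(b \right)} = -2 + \left(-5 + b b \left(-2\right)\right) = -2 + \left(-5 + b^{2} \left(-2\right)\right) = -2 - \left(5 + 2 b^{2}\right) = -7 - 2 b^{2}$)
$\left(w{\left(o{\left(2,6 \right)} \right)} + q{\left(-2 \right)}\right) \left(-23\right) = \left(\left(-7 - 2 \left(\left(-1\right) 2\right)^{2}\right) + 1\right) \left(-23\right) = \left(\left(-7 - 2 \left(-2\right)^{2}\right) + 1\right) \left(-23\right) = \left(\left(-7 - 8\right) + 1\right) \left(-23\right) = \left(-15 + 1\right) \left(-23\right) = \left(-14\right) \left(-23\right) = 322$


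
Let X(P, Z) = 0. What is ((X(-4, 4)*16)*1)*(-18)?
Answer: 0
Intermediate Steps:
((X(-4, 4)*16)*1)*(-18) = ((0*16)*1)*(-18) = (0*1)*(-18) = 0*(-18) = 0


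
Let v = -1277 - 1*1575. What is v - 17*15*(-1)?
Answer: -2597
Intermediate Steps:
v = -2852 (v = -1277 - 1575 = -2852)
v - 17*15*(-1) = -2852 - 17*15*(-1) = -2852 - 255*(-1) = -2852 + 255 = -2597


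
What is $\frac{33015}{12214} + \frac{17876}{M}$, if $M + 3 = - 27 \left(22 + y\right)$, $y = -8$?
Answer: $- \frac{6637379}{150114} \approx -44.216$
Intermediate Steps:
$M = -381$ ($M = -3 - 27 \left(22 - 8\right) = -3 - 378 = -381$)
$\frac{33015}{12214} + \frac{17876}{M} = \frac{33015}{12214} + \frac{17876}{-381} = 33015 \cdot \frac{1}{12214} + 17876 \left(- \frac{1}{381}\right) = \frac{1065}{394} - \frac{17876}{381} = - \frac{6637379}{150114}$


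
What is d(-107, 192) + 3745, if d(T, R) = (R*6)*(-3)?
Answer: 289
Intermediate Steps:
d(T, R) = -18*R (d(T, R) = (6*R)*(-3) = -18*R)
d(-107, 192) + 3745 = -18*192 + 3745 = -3456 + 3745 = 289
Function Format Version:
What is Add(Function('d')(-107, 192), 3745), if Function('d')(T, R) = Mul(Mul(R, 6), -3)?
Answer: 289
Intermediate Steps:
Function('d')(T, R) = Mul(-18, R) (Function('d')(T, R) = Mul(Mul(6, R), -3) = Mul(-18, R))
Add(Function('d')(-107, 192), 3745) = Add(Mul(-18, 192), 3745) = Add(-3456, 3745) = 289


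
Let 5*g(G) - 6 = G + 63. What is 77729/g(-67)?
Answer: 388645/2 ≈ 1.9432e+5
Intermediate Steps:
g(G) = 69/5 + G/5 (g(G) = 6/5 + (G + 63)/5 = 6/5 + (63 + G)/5 = 6/5 + (63/5 + G/5) = 69/5 + G/5)
77729/g(-67) = 77729/(69/5 + (1/5)*(-67)) = 77729/(69/5 - 67/5) = 77729/(2/5) = 77729*(5/2) = 388645/2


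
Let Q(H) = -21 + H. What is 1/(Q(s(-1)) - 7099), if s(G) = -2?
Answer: -1/7122 ≈ -0.00014041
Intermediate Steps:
1/(Q(s(-1)) - 7099) = 1/((-21 - 2) - 7099) = 1/(-23 - 7099) = 1/(-7122) = -1/7122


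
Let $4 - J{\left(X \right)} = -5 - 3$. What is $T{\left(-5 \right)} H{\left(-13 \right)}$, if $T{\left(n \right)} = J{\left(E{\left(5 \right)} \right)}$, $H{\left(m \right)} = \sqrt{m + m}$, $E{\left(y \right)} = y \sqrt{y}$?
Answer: $12 i \sqrt{26} \approx 61.188 i$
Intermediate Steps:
$E{\left(y \right)} = y^{\frac{3}{2}}$
$J{\left(X \right)} = 12$ ($J{\left(X \right)} = 4 - \left(-5 - 3\right) = 4 - -8 = 4 + 8 = 12$)
$H{\left(m \right)} = \sqrt{2} \sqrt{m}$ ($H{\left(m \right)} = \sqrt{2 m} = \sqrt{2} \sqrt{m}$)
$T{\left(n \right)} = 12$
$T{\left(-5 \right)} H{\left(-13 \right)} = 12 \sqrt{2} \sqrt{-13} = 12 \sqrt{2} i \sqrt{13} = 12 i \sqrt{26}$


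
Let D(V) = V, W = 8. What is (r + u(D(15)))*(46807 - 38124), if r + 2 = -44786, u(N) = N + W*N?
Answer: -387721999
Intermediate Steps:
u(N) = 9*N (u(N) = N + 8*N = 9*N)
r = -44788 (r = -2 - 44786 = -44788)
(r + u(D(15)))*(46807 - 38124) = (-44788 + 9*15)*(46807 - 38124) = (-44788 + 135)*8683 = -44653*8683 = -387721999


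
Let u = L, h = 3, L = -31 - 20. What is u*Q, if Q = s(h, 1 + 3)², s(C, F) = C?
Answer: -459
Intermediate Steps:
L = -51
u = -51
Q = 9 (Q = 3² = 9)
u*Q = -51*9 = -459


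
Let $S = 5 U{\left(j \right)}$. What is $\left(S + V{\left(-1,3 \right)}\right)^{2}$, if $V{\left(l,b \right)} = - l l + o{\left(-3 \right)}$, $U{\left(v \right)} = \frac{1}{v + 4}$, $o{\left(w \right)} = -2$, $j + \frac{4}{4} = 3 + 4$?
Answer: $\frac{25}{4} \approx 6.25$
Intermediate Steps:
$j = 6$ ($j = -1 + \left(3 + 4\right) = -1 + 7 = 6$)
$U{\left(v \right)} = \frac{1}{4 + v}$
$V{\left(l,b \right)} = -2 - l^{2}$ ($V{\left(l,b \right)} = - l l - 2 = - l^{2} - 2 = -2 - l^{2}$)
$S = \frac{1}{2}$ ($S = \frac{5}{4 + 6} = \frac{5}{10} = 5 \cdot \frac{1}{10} = \frac{1}{2} \approx 0.5$)
$\left(S + V{\left(-1,3 \right)}\right)^{2} = \left(\frac{1}{2} - 3\right)^{2} = \left(- \frac{5}{2}\right)^{2} = \frac{25}{4}$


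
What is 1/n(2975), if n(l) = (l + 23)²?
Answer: 1/8988004 ≈ 1.1126e-7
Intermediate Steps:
n(l) = (23 + l)²
1/n(2975) = 1/((23 + 2975)²) = 1/(2998²) = 1/8988004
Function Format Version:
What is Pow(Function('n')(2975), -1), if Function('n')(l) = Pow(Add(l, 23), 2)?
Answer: Rational(1, 8988004) ≈ 1.1126e-7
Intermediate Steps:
Function('n')(l) = Pow(Add(23, l), 2)
Pow(Function('n')(2975), -1) = Pow(Pow(Add(23, 2975), 2), -1) = Pow(Pow(2998, 2), -1) = Pow(8988004, -1) = Rational(1, 8988004)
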